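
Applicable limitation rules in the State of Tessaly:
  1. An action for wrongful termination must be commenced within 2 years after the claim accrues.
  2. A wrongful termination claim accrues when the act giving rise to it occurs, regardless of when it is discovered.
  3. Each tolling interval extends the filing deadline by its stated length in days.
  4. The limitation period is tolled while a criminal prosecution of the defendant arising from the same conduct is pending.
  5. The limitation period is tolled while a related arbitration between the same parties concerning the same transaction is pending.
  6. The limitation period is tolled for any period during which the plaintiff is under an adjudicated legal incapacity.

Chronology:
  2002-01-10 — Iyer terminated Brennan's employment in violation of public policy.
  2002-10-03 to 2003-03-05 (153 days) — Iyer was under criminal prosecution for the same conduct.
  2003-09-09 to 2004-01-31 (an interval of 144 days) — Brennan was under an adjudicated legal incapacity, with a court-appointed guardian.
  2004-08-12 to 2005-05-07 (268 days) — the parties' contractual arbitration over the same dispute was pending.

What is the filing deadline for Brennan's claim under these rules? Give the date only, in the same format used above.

The claim accrued on 2002-01-10, the date of the act.
2 years from 2002-01-10 is 2004-01-10.
The pending criminal prosecution from 2002-10-03 to 2003-03-05 tolled the period for 153 days, extending the deadline to 2004-06-11.
The period was tolled for 144 days by the plaintiff's legal incapacity (2003-09-09 to 2004-01-31), pushing the deadline to 2004-11-02.
Because the pending related arbitration ran from 2004-08-12 to 2005-05-07, the deadline is extended by 268 days to 2005-07-28.

2005-07-28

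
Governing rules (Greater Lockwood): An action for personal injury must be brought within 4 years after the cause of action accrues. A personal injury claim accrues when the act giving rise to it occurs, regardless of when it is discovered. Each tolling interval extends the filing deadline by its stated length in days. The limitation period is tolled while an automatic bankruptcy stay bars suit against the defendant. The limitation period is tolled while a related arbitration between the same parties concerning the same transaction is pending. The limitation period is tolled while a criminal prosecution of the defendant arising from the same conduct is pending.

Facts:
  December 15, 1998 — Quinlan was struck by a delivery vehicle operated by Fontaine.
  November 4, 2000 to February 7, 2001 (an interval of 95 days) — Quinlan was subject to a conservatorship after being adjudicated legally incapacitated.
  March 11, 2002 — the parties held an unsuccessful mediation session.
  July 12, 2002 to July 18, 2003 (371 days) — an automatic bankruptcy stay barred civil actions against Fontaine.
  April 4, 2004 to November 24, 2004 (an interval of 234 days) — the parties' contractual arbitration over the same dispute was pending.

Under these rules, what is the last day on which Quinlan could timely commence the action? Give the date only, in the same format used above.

The limitation period began to run on December 15, 1998.
Adding the 4 years base period to December 15, 1998 gives a deadline of December 15, 2002, before any tolling.
Because the automatic bankruptcy stay ran from July 12, 2002 to July 18, 2003, the deadline is extended by 371 days to December 21, 2003.
By the time the pending related arbitration began on April 4, 2004, the limitation period had already expired on December 21, 2003; that interval cannot revive it.
Although the plaintiff's incapacity ran from November 4, 2000 to February 7, 2001, the stated rules do not make that a tolling event, so it is disregarded.
None of the other events listed affects the running of the period under the stated rules.

December 21, 2003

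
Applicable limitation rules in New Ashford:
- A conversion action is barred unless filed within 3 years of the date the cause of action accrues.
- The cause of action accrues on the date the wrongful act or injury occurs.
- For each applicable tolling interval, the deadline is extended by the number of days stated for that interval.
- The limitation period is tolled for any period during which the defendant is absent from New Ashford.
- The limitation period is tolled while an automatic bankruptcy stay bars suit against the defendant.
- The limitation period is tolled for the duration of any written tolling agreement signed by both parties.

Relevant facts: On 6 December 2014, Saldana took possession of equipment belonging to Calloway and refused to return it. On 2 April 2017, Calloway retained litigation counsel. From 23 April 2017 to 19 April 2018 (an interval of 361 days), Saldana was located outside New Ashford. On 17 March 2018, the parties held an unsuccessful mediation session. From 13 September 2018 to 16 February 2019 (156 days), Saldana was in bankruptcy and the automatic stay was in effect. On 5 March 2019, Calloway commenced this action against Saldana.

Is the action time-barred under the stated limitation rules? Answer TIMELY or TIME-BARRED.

The cause of action accrued on 6 December 2014, the date of the act.
The untolled deadline — 3 years after 6 December 2014 — is 6 December 2017.
The defendant's absence from the jurisdiction from 23 April 2017 to 19 April 2018 tolled the period for 361 days, extending the deadline to 2 December 2018.
Because the automatic bankruptcy stay ran from 13 September 2018 to 16 February 2019, the deadline is extended by 156 days to 7 May 2019.
The other events in the timeline have no effect on the limitation period under the stated rules.
Filing on 5 March 2019 beat the 7 May 2019 deadline — the action is timely.

TIMELY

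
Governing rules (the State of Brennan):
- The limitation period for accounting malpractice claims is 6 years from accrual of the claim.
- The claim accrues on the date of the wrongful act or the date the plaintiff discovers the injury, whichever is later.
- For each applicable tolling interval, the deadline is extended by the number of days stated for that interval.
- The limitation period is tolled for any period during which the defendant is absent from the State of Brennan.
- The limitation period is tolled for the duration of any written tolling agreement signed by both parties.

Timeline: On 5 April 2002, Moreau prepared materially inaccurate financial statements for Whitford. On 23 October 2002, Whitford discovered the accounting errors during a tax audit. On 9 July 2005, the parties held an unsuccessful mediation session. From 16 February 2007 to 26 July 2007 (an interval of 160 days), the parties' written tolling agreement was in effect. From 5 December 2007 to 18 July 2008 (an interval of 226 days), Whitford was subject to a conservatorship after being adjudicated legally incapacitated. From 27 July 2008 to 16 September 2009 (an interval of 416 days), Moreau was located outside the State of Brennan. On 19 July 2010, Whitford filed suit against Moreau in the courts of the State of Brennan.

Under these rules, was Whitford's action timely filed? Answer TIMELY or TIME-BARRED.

Taking the later of the act (5 April 2002) and discovery (23 October 2002), the claim accrued on 23 October 2002.
6 years from 23 October 2002 is 23 October 2008.
The written tolling agreement from 16 February 2007 to 26 July 2007 tolled the period for 160 days, extending the deadline to 1 April 2009.
The defendant's absence from the jurisdiction from 27 July 2008 to 16 September 2009 tolled the period for 416 days, extending the deadline to 22 May 2010.
No stated provision tolls the period for the plaintiff's incapacity, so the interval from 5 December 2007 to 18 July 2008 has no effect on the deadline.
None of the other events listed affects the running of the period under the stated rules.
The 19 July 2010 filing falls after the 22 May 2010 deadline; the claim is time-barred.

TIME-BARRED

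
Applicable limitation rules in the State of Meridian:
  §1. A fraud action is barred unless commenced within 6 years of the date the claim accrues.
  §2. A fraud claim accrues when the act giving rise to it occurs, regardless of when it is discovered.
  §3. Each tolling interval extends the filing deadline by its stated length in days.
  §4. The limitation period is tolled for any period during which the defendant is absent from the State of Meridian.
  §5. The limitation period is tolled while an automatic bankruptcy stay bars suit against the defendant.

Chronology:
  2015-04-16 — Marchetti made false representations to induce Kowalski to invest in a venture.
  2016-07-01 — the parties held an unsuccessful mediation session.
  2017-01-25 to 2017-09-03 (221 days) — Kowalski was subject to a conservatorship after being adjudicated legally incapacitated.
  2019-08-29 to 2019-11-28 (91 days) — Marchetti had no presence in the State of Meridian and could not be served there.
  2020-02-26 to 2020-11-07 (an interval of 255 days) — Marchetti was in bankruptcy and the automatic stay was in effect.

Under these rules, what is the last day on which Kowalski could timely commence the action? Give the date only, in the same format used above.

The limitation period began to run on 2015-04-16.
Adding the 6 years base period to 2015-04-16 gives a deadline of 2021-04-16, before any tolling.
The defendant's absence from the jurisdiction from 2019-08-29 to 2019-11-28 tolled the period for 91 days, extending the deadline to 2021-07-16.
The period was tolled for 255 days by the automatic bankruptcy stay (2020-02-26 to 2020-11-07), pushing the deadline to 2022-03-28.
The plaintiff's legal incapacity from 2017-01-25 to 2017-09-03 does not toll the period, because no stated rule makes the plaintiff's incapacity a tolling event.
None of the other events listed affects the running of the period under the stated rules.

2022-03-28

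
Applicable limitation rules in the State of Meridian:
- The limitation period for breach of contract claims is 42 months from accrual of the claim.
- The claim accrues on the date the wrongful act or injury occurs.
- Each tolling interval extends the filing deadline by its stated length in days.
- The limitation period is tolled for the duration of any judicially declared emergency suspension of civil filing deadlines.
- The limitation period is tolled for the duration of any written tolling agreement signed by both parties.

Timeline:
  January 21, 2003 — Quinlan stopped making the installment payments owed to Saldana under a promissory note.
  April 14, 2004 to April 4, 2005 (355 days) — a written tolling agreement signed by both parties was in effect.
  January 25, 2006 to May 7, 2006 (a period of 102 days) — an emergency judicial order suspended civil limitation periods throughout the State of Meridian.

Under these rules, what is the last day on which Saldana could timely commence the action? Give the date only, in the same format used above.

The claim accrued on January 21, 2003, the date of the act.
The untolled deadline — 42 months after January 21, 2003 — is July 21, 2006.
Because the written tolling agreement ran from April 14, 2004 to April 4, 2005, the deadline is extended by 355 days to July 11, 2007.
Because the emergency suspension of filing deadlines ran from January 25, 2006 to May 7, 2006, the deadline is extended by 102 days to October 21, 2007.

October 21, 2007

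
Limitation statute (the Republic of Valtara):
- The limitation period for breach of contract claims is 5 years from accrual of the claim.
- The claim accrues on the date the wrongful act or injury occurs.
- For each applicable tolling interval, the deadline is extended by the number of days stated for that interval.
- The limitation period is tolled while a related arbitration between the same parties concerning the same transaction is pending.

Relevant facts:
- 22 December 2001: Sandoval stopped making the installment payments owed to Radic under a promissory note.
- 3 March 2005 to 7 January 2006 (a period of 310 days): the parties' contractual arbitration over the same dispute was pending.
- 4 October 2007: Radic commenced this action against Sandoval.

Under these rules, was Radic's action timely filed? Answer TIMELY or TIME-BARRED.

The limitation period began to run on 22 December 2001.
Adding the 5 years base period to 22 December 2001 gives a deadline of 22 December 2006, before any tolling.
Because the pending related arbitration ran from 3 March 2005 to 7 January 2006, the deadline is extended by 310 days to 28 October 2007.
The 4 October 2007 filing precedes the 28 October 2007 deadline; the claim is timely.

TIMELY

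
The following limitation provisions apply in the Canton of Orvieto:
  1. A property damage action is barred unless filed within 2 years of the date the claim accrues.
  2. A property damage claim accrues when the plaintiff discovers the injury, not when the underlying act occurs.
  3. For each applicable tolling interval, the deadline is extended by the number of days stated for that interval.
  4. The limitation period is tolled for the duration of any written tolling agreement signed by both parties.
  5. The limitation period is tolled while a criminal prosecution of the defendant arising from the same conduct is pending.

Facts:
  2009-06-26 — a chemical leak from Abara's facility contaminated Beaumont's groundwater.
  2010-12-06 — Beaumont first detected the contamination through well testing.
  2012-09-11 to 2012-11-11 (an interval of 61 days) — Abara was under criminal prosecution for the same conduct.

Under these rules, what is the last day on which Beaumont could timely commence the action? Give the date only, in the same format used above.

2013-02-05

Accrual is tied to discovery, so the period began on 2010-12-06 rather than on 2009-06-26 when the act occurred.
2 years from 2010-12-06 is 2012-12-06.
Because the pending criminal prosecution ran from 2012-09-11 to 2012-11-11, the deadline is extended by 61 days to 2013-02-05.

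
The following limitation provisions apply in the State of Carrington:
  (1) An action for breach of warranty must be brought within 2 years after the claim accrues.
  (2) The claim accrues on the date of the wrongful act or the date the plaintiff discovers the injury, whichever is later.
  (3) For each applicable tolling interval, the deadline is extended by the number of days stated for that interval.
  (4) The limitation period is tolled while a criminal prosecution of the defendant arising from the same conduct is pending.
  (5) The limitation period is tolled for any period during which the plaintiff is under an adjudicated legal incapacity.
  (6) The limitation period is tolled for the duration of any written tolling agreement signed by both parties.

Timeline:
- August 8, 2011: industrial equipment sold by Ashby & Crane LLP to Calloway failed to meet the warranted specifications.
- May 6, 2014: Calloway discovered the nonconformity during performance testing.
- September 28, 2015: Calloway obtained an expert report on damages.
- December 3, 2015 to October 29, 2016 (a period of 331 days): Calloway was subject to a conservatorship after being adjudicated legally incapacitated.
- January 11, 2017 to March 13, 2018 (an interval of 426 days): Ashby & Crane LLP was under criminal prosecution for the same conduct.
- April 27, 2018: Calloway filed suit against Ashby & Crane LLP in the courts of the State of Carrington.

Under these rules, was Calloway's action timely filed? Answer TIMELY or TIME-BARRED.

Taking the later of the act (August 8, 2011) and discovery (May 6, 2014), the claim accrued on May 6, 2014.
Adding the 2 years base period to May 6, 2014 gives a deadline of May 6, 2016, before any tolling.
The plaintiff's legal incapacity from December 3, 2015 to October 29, 2016 tolled the period for 331 days, extending the deadline to April 2, 2017.
Because the pending criminal prosecution ran from January 11, 2017 to March 13, 2018, the deadline is extended by 426 days to June 2, 2018.
The other events in the timeline have no effect on the limitation period under the stated rules.
Calloway filed on April 27, 2018, before the June 2, 2018 deadline, so the action is timely.

TIMELY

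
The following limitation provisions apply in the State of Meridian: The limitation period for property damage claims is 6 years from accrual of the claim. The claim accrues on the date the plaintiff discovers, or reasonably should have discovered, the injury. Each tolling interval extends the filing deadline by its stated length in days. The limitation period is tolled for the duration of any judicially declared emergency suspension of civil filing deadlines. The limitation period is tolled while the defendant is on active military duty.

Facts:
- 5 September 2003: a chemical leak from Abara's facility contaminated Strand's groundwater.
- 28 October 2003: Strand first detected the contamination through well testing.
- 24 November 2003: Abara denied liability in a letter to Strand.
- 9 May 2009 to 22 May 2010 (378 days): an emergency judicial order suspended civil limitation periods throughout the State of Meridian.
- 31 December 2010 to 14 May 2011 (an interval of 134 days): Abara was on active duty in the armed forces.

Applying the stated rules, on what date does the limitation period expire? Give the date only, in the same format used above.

The claim did not accrue until Strand discovered the injury on 28 October 2003; the 5 September 2003 act date does not start the clock under the stated rule.
6 years from 28 October 2003 is 28 October 2009.
The period was tolled for 378 days by the emergency suspension of filing deadlines (9 May 2009 to 22 May 2010), pushing the deadline to 10 November 2010.
The defendant's active military service from 31 December 2010 to 14 May 2011 began after the period had already run on 10 November 2010, so it has no tolling effect.
Nothing else in the chronology tolls or restarts the period.

10 November 2010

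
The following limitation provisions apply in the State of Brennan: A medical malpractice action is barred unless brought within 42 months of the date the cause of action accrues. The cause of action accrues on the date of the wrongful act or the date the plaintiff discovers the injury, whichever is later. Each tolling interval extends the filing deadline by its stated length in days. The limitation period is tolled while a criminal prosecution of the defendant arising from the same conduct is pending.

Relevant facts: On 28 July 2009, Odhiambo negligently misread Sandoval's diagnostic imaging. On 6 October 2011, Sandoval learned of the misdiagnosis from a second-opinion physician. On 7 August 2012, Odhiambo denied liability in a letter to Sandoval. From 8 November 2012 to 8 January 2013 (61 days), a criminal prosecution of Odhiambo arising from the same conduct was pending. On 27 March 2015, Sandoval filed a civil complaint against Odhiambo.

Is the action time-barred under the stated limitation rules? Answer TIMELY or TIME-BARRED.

TIMELY

Taking the later of the act (28 July 2009) and discovery (6 October 2011), the claim accrued on 6 October 2011.
The untolled deadline — 42 months after 6 October 2011 — is 6 April 2015.
The pending criminal prosecution from 8 November 2012 to 8 January 2013 tolled the period for 61 days, extending the deadline to 6 June 2015.
None of the other events listed affects the running of the period under the stated rules.
Sandoval filed on 27 March 2015, before the 6 June 2015 deadline, so the action is timely.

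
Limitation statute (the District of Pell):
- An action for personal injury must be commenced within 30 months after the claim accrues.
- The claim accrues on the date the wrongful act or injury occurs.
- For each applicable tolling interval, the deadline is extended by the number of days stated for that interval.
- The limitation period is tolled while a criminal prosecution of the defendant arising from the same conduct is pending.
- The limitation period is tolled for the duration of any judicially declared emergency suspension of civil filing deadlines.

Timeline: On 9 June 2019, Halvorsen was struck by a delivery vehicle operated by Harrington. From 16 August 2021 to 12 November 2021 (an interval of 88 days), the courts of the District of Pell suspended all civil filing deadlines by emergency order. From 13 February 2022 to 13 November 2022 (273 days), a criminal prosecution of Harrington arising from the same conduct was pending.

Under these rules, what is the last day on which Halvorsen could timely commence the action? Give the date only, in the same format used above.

The limitation period began to run on 9 June 2019.
The untolled deadline — 30 months after 9 June 2019 — is 9 December 2021.
The period was tolled for 88 days by the emergency suspension of filing deadlines (16 August 2021 to 12 November 2021), pushing the deadline to 7 March 2022.
The pending criminal prosecution from 13 February 2022 to 13 November 2022 tolled the period for 273 days, extending the deadline to 5 December 2022.

5 December 2022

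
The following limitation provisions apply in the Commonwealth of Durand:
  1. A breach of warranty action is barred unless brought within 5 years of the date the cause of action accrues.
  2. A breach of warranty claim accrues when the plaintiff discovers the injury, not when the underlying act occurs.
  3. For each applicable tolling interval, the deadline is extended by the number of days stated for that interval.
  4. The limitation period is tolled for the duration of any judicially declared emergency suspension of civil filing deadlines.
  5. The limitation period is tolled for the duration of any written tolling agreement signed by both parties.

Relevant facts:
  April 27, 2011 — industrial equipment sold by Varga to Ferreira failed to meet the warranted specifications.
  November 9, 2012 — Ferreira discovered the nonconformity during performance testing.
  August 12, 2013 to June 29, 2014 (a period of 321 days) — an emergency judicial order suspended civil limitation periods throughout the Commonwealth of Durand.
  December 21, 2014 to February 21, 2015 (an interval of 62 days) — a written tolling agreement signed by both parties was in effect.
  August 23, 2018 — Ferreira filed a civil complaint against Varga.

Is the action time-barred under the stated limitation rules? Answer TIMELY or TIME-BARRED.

Under the discovery rule, the claim accrued on November 9, 2012, when Ferreira discovered the injury — not on the April 27, 2011 date of the underlying act.
Adding the 5 years base period to November 9, 2012 gives a deadline of November 9, 2017, before any tolling.
The emergency suspension of filing deadlines from August 12, 2013 to June 29, 2014 tolled the period for 321 days, extending the deadline to September 26, 2018.
The written tolling agreement from December 21, 2014 to February 21, 2015 tolled the period for 62 days, extending the deadline to November 27, 2018.
The August 23, 2018 filing precedes the November 27, 2018 deadline; the claim is timely.

TIMELY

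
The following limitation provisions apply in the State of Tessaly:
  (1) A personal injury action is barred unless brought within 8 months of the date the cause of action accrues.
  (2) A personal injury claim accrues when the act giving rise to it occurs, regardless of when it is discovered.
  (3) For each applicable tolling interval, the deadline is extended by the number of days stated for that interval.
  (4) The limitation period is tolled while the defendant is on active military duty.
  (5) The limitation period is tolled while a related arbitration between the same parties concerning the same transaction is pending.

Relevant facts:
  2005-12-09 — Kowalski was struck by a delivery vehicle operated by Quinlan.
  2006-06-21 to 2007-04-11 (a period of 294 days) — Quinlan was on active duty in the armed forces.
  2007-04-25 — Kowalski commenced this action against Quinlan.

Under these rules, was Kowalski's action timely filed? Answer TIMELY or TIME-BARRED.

The cause of action accrued on 2005-12-09, the date of the act.
8 months from 2005-12-09 is 2006-08-09.
The defendant's active military service from 2006-06-21 to 2007-04-11 tolled the period for 294 days, extending the deadline to 2007-05-30.
Kowalski filed on 2007-04-25, before the 2007-05-30 deadline, so the action is timely.

TIMELY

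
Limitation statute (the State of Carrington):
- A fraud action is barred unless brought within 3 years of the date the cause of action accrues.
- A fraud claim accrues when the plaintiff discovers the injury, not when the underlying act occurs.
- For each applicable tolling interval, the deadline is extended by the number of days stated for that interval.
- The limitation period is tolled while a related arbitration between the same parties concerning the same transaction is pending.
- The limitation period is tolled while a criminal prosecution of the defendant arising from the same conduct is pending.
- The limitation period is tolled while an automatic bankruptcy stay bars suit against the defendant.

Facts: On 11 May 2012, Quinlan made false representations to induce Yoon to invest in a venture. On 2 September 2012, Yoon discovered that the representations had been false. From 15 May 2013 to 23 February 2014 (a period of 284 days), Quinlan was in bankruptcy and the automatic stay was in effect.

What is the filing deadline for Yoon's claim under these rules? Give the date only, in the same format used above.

12 June 2016

Accrual is tied to discovery, so the period began on 2 September 2012 rather than on 11 May 2012 when the act occurred.
3 years from 2 September 2012 is 2 September 2015.
The period was tolled for 284 days by the automatic bankruptcy stay (15 May 2013 to 23 February 2014), pushing the deadline to 12 June 2016.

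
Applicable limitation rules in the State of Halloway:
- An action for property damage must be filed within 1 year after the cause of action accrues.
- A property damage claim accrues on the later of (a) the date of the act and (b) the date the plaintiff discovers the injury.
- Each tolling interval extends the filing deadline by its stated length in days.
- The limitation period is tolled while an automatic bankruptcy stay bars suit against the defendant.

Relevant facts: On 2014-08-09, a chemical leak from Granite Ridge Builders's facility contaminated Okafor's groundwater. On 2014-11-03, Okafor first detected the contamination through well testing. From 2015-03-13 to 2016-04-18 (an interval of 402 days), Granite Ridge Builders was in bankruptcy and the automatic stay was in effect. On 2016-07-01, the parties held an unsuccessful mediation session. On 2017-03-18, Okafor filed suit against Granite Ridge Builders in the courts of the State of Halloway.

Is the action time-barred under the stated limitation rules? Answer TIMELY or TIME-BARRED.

The claim accrued on 2014-11-03 — the later of the 2014-08-09 act and the 2014-11-03 discovery.
The untolled deadline — 1 year after 2014-11-03 — is 2015-11-03.
The period was tolled for 402 days by the automatic bankruptcy stay (2015-03-13 to 2016-04-18), pushing the deadline to 2016-12-09.
None of the other events listed affects the running of the period under the stated rules.
The 2017-03-18 filing falls after the 2016-12-09 deadline; the claim is time-barred.

TIME-BARRED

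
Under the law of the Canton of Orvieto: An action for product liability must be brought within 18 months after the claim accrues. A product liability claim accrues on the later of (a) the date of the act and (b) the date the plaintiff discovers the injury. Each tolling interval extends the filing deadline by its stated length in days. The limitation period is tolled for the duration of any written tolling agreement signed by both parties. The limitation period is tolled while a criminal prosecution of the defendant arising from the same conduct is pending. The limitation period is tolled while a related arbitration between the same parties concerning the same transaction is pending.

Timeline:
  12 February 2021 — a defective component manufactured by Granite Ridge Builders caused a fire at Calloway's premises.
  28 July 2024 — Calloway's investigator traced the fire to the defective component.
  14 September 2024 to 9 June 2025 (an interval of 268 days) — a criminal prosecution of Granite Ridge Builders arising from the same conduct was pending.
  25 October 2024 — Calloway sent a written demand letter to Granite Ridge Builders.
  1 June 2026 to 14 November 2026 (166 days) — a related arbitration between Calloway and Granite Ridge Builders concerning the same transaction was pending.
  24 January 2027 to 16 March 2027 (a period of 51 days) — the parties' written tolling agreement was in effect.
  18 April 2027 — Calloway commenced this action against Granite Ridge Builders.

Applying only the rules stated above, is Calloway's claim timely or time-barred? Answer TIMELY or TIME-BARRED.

TIMELY

Taking the later of the act (12 February 2021) and discovery (28 July 2024), the claim accrued on 28 July 2024.
Adding the 18 months base period to 28 July 2024 gives a deadline of 28 January 2026, before any tolling.
The period was tolled for 268 days by the pending criminal prosecution (14 September 2024 to 9 June 2025), pushing the deadline to 23 October 2026.
The period was tolled for 166 days by the pending related arbitration (1 June 2026 to 14 November 2026), pushing the deadline to 7 April 2027.
Because the written tolling agreement ran from 24 January 2027 to 16 March 2027, the deadline is extended by 51 days to 28 May 2027.
None of the other events listed affects the running of the period under the stated rules.
The 18 April 2027 filing precedes the 28 May 2027 deadline; the claim is timely.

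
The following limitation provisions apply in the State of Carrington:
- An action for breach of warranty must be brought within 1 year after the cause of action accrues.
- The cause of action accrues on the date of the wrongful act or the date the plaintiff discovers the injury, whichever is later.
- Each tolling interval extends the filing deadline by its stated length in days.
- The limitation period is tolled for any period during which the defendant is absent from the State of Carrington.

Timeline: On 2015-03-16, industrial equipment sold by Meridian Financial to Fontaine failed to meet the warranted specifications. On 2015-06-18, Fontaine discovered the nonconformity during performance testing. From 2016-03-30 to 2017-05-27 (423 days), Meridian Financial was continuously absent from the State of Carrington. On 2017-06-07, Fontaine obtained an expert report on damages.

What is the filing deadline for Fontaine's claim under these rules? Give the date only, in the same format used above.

2017-08-15

Because discovery on 2015-06-18 post-dates the 2015-03-16 act, accrual under the later-of rule falls on 2015-06-18.
Adding the 1 year base period to 2015-06-18 gives a deadline of 2016-06-18, before any tolling.
The defendant's absence from the jurisdiction from 2016-03-30 to 2017-05-27 tolled the period for 423 days, extending the deadline to 2017-08-15.
None of the other events listed affects the running of the period under the stated rules.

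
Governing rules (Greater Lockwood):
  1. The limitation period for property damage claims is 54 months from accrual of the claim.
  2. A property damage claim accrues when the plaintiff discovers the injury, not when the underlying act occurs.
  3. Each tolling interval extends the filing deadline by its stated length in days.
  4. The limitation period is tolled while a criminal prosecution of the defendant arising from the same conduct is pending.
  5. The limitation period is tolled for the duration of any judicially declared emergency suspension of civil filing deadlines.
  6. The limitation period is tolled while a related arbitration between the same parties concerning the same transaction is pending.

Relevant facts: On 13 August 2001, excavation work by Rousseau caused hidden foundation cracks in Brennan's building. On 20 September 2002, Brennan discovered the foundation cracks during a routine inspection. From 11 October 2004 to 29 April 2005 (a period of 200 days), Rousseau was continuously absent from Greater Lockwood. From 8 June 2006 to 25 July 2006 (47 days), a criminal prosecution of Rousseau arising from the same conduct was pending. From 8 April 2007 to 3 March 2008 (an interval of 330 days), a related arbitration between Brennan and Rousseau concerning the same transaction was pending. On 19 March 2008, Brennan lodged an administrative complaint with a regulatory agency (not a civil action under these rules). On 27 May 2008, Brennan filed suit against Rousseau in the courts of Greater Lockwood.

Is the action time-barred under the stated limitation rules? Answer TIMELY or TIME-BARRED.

Under the discovery rule, the claim accrued on 20 September 2002, when Brennan discovered the injury — not on the 13 August 2001 date of the underlying act.
The untolled deadline — 54 months after 20 September 2002 — is 20 March 2007.
The pending criminal prosecution from 8 June 2006 to 25 July 2006 tolled the period for 47 days, extending the deadline to 6 May 2007.
Because the pending related arbitration ran from 8 April 2007 to 3 March 2008, the deadline is extended by 330 days to 31 March 2008.
The defendant's absence from the jurisdiction from 11 October 2004 to 29 April 2005 does not toll the period, because no stated rule makes the defendant's absence a tolling event.
The other events in the timeline have no effect on the limitation period under the stated rules.
Filing on 27 May 2008 missed the 31 March 2008 deadline — the action is time-barred.

TIME-BARRED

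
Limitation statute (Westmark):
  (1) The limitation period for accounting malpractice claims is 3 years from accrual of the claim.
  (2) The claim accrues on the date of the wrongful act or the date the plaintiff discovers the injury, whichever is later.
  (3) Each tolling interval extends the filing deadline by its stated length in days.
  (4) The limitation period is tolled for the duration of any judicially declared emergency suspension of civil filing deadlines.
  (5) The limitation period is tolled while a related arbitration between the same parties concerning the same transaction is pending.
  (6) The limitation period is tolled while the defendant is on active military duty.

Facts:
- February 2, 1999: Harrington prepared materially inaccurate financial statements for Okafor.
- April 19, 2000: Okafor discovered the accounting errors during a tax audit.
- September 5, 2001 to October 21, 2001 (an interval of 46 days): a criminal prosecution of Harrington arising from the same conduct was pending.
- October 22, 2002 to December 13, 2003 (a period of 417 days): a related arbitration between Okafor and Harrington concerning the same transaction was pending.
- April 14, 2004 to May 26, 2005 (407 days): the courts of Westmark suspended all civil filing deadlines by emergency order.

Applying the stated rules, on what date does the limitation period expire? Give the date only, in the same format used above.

July 21, 2005

The claim accrued on April 19, 2000 — the later of the February 2, 1999 act and the April 19, 2000 discovery.
The untolled deadline — 3 years after April 19, 2000 — is April 19, 2003.
Because the pending related arbitration ran from October 22, 2002 to December 13, 2003, the deadline is extended by 417 days to June 9, 2004.
The emergency suspension of filing deadlines from April 14, 2004 to May 26, 2005 tolled the period for 407 days, extending the deadline to July 21, 2005.
Although a criminal prosecution ran from September 5, 2001 to October 21, 2001, the stated rules do not make that a tolling event, so it is disregarded.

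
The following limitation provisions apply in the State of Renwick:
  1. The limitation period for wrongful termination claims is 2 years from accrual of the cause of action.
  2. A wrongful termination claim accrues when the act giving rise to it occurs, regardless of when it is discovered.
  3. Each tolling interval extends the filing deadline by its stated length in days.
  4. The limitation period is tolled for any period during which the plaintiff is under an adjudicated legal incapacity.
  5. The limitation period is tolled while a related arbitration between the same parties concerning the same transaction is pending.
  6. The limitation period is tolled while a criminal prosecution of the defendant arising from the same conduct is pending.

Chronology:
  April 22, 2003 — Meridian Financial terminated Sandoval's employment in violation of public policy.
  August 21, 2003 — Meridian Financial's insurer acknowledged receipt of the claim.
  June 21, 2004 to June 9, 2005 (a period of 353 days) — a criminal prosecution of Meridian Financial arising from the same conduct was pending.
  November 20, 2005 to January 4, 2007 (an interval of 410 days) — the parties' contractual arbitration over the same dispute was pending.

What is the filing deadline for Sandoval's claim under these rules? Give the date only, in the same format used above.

May 25, 2007

The claim accrued on April 22, 2003, when the wrongful act occurred.
2 years from April 22, 2003 is April 22, 2005.
The pending criminal prosecution from June 21, 2004 to June 9, 2005 tolled the period for 353 days, extending the deadline to April 10, 2006.
The period was tolled for 410 days by the pending related arbitration (November 20, 2005 to January 4, 2007), pushing the deadline to May 25, 2007.
None of the other events listed affects the running of the period under the stated rules.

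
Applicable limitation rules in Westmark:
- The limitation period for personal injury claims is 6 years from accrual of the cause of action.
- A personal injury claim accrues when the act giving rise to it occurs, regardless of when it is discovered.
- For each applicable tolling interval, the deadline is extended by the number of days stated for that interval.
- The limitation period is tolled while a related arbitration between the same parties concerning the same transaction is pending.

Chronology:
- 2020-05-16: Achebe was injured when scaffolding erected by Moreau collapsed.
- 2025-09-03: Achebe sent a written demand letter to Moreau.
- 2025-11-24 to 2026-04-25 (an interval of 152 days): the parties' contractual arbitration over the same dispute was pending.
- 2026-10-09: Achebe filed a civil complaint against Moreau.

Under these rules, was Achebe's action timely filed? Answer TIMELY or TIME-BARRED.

TIMELY

The claim accrued on 2020-05-16, when the wrongful act occurred.
Adding the 6 years base period to 2020-05-16 gives a deadline of 2026-05-16, before any tolling.
Because the pending related arbitration ran from 2025-11-24 to 2026-04-25, the deadline is extended by 152 days to 2026-10-15.
None of the other events listed affects the running of the period under the stated rules.
Filing on 2026-10-09 beat the 2026-10-15 deadline — the action is timely.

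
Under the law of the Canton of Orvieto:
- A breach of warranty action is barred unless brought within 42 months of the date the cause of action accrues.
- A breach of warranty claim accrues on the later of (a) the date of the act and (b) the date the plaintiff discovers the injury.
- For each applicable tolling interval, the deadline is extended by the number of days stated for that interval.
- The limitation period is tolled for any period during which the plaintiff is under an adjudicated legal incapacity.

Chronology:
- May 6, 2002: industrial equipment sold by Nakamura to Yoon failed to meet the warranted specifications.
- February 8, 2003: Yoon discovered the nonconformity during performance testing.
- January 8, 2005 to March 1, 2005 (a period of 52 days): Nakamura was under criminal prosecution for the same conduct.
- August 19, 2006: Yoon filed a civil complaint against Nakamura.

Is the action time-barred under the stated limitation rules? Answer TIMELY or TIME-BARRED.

Because discovery on February 8, 2003 post-dates the May 6, 2002 act, accrual under the later-of rule falls on February 8, 2003.
Adding the 42 months base period to February 8, 2003 gives a deadline of August 8, 2006, before any tolling.
Although a criminal prosecution ran from January 8, 2005 to March 1, 2005, the stated rules do not make that a tolling event, so it is disregarded.
Yoon filed on August 19, 2006, after the August 8, 2006 deadline, so the action is time-barred.

TIME-BARRED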